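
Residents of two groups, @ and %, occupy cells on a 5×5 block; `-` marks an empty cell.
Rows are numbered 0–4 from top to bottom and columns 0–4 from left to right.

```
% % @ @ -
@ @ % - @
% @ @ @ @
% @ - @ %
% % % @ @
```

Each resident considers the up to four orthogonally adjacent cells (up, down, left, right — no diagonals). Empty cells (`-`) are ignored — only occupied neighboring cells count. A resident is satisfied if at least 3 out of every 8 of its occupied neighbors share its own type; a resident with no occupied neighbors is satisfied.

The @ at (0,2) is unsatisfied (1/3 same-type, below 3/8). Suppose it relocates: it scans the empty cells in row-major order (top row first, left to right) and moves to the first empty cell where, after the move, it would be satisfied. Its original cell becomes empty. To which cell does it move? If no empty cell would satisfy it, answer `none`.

(0,4)

Vacating (0,2). Empty cells in order:
  (0,4): 2/2 same-type → satisfied — stop here.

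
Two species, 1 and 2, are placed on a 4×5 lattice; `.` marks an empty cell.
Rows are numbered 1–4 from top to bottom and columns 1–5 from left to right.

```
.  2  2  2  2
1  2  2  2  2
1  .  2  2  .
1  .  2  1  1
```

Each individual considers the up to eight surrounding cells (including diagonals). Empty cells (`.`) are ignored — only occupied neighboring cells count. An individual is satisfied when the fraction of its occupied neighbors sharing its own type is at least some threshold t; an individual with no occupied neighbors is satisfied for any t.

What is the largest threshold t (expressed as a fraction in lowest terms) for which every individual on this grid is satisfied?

1/4

Row 1: (1,2)2 3/4 · (1,3)2 5/5 · (1,4)2 5/5 · (1,5)2 3/3
Row 2: (2,1)1 1/3 · (2,2)2 4/6 · (2,3)2 7/7 · (2,4)2 7/7 · (2,5)2 4/4
Row 3: (3,1)1 2/3 · (3,3)2 5/6 · (3,4)2 5/7
Row 4: (4,1)1 1/1 · (4,3)2 2/3 · (4,4)1 1/4 · (4,5)1 1/2
The smallest same-type fraction is 1/4 at (4,4), which reduces to 1/4. Any threshold above that leaves this individual unsatisfied.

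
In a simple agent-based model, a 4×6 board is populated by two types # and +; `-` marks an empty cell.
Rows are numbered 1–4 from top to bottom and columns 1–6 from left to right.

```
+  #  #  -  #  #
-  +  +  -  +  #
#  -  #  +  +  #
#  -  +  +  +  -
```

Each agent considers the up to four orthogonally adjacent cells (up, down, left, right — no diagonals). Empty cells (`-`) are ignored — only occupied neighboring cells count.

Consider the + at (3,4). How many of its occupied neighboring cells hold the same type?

2

Occupied neighbors of (3,4): (4,4)=+, (3,3)=#, (3,5)=+.
Same type (+): 2 of 3.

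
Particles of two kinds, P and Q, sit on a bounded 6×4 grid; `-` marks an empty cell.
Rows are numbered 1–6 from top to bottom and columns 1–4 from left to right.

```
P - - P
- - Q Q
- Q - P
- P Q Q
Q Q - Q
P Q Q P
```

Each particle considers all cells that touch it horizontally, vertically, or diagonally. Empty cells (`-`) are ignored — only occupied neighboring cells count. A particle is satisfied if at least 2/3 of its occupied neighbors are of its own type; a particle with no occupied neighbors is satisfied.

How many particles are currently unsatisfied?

Row 1: (1,1)P 0/0 ✓ · (1,4)P 0/2 ✗
Row 2: (2,3)Q 2/4 ✗ · (2,4)Q 1/3 ✗
Row 3: (3,2)Q 2/3 ✓ · (3,4)P 0/4 ✗
Row 4: (4,2)P 0/4 ✗ · (4,3)Q 4/6 ✓ · (4,4)Q 2/3 ✓
Row 5: (5,1)Q 2/4 ✗ · (5,2)Q 4/6 ✓ · (5,4)Q 3/4 ✓
Row 6: (6,1)P 0/3 ✗ · (6,2)Q 3/4 ✓ · (6,3)Q 3/4 ✓ · (6,4)P 0/2 ✗
Unsatisfied: (1,4), (2,3), (2,4), (3,4), (4,2), (5,1), (6,1), (6,4) — 8 in total.

8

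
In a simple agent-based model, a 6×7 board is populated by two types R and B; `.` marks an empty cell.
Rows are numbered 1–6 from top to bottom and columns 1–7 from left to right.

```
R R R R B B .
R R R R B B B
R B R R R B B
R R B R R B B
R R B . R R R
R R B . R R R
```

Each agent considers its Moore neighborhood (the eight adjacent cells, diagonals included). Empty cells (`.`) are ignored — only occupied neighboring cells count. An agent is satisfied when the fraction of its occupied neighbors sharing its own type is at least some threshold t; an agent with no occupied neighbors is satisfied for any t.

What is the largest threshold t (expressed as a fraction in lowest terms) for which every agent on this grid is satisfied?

1/8

Row 1: (1,1)R 3/3 · (1,2)R 5/5 · (1,3)R 5/5 · (1,4)R 3/5 · (1,5)B 3/5 · (1,6)B 4/4
Row 2: (2,1)R 4/5 · (2,2)R 7/8 · (2,3)R 7/8 · (2,4)R 6/8 · (2,5)B 4/8 · (2,6)B 6/7 · (2,7)B 4/4
Row 3: (3,1)R 4/5 · (3,2)B 1/8 · (3,3)R 6/8 · (3,4)R 6/8 · (3,5)R 4/8 · (3,6)B 6/8 · (3,7)B 5/5
Row 4: (4,1)R 4/5 · (4,2)R 5/8 · (4,3)B 2/7 · (4,4)R 5/7 · (4,5)R 5/7 · (4,6)B 3/8 · (4,7)B 3/5
Row 5: (5,1)R 5/5 · (5,2)R 5/8 · (5,3)B 2/6 · (5,5)R 5/6 · (5,6)R 6/8 · (5,7)R 3/5
Row 6: (6,1)R 3/3 · (6,2)R 3/5 · (6,3)B 1/3 · (6,5)R 3/3 · (6,6)R 5/5 · (6,7)R 3/3
The smallest same-type fraction is 1/8 at (3,2), which reduces to 1/8. Any threshold above that leaves this agent unsatisfied.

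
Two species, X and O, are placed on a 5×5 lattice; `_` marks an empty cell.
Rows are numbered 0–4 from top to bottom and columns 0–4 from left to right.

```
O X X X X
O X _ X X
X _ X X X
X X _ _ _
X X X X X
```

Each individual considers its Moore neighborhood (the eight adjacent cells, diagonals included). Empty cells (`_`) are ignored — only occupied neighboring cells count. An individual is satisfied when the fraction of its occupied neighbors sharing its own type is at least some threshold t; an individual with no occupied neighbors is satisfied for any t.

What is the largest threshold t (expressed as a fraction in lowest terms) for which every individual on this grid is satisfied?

1/4

Row 0: (0,0)O 1/3 · (0,1)X 2/4 · (0,2)X 4/4 · (0,3)X 4/4 · (0,4)X 3/3
Row 1: (1,0)O 1/4 · (1,1)X 4/6 · (1,3)X 7/7 · (1,4)X 5/5
Row 2: (2,0)X 3/4 · (2,2)X 4/4 · (2,3)X 4/4 · (2,4)X 3/3
Row 3: (3,0)X 4/4 · (3,1)X 6/6
Row 4: (4,0)X 3/3 · (4,1)X 4/4 · (4,2)X 3/3 · (4,3)X 2/2 · (4,4)X 1/1
The smallest same-type fraction is 1/4 at (1,0), which reduces to 1/4. Any threshold above that leaves this individual unsatisfied.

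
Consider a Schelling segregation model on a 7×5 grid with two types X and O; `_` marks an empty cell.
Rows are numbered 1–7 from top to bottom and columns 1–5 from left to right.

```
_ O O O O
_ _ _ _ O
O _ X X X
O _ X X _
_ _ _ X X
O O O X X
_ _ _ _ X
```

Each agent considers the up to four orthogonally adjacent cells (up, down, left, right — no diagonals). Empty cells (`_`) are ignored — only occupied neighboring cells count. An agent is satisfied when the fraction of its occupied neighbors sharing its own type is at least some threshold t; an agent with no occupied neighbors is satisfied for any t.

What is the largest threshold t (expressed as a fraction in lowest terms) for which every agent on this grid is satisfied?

Row 1: (1,2)O 1/1 · (1,3)O 2/2 · (1,4)O 2/2 · (1,5)O 2/2
Row 2: (2,5)O 1/2
Row 3: (3,1)O 1/1 · (3,3)X 2/2 · (3,4)X 3/3 · (3,5)X 1/2
Row 4: (4,1)O 1/1 · (4,3)X 2/2 · (4,4)X 3/3
Row 5: (5,4)X 3/3 · (5,5)X 2/2
Row 6: (6,1)O 1/1 · (6,2)O 2/2 · (6,3)O 1/2 · (6,4)X 2/3 · (6,5)X 3/3
Row 7: (7,5)X 1/1
The smallest same-type fraction is 1/2 at (2,5), which reduces to 1/2. Any threshold above that leaves this agent unsatisfied.

1/2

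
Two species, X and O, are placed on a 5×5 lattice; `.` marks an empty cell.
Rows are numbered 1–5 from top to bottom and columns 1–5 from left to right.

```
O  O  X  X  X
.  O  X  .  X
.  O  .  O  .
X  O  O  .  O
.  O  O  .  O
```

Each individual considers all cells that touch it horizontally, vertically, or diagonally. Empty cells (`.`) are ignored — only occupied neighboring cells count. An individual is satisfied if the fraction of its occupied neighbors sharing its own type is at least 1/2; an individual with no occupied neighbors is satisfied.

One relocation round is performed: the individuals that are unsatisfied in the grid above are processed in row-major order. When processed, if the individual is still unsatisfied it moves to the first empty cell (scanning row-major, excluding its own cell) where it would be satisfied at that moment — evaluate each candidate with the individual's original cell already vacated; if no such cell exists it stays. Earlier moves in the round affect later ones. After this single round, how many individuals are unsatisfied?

Initially unsatisfied (in order): (2,3), (4,1).
  (2,3) → (2,4).
  (4,1) → (3,5).
Resulting grid:
O O X X X
. O . X X
. O . O X
. O O . O
. O O . O
Unsatisfied now: (3,4).

1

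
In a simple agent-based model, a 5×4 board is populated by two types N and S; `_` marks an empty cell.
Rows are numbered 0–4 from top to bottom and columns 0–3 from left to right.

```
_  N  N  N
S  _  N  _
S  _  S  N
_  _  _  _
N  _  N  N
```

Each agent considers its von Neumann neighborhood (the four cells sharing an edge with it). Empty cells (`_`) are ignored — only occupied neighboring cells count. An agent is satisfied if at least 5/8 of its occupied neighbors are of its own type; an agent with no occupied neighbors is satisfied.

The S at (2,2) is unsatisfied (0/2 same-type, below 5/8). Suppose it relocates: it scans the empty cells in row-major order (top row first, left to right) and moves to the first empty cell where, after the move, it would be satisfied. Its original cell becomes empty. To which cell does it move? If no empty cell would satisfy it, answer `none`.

(2,1)

Vacating (2,2). Empty cells in order:
  (0,0): 1/2 same-type → still unsatisfied.
  (1,1): 1/3 same-type → still unsatisfied.
  (1,3): 0/3 same-type → still unsatisfied.
  (2,1): 1/1 same-type → satisfied — stop here.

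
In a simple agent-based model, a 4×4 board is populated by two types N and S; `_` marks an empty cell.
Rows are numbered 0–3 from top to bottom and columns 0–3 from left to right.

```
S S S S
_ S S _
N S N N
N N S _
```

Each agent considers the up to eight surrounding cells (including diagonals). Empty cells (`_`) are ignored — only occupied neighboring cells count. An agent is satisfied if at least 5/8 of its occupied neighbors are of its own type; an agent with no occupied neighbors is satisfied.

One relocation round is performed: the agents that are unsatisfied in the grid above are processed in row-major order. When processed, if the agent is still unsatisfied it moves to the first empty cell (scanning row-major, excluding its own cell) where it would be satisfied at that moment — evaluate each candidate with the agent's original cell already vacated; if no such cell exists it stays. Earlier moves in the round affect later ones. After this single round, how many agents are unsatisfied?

3

Initially unsatisfied (in order): (2,0), (2,1), (2,2), (2,3), (3,1), (3,2).
  (2,0) → (3,3).
  (2,1) → (1,0).
  (2,2): no empty cell satisfies it; stays.
  (2,3): no empty cell satisfies it; stays.
  (3,1): now satisfied by earlier moves; stays.
  (3,2): no empty cell satisfies it; stays.
Resulting grid:
S S S S
S S S _
_ _ N N
N N S N
Unsatisfied now: (2,2), (2,3), (3,2).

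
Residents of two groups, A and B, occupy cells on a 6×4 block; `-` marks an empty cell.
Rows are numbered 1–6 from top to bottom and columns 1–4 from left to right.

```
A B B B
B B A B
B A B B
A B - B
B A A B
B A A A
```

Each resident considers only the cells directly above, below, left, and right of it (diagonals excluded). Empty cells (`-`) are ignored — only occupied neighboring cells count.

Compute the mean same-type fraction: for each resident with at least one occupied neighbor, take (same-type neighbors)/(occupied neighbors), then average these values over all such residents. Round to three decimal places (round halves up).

0.493

Row 1: (1,1)A 0/2 · (1,2)B 2/3 · (1,3)B 2/3 · (1,4)B 2/2
Row 2: (2,1)B 2/3 · (2,2)B 2/4 · (2,3)A 0/4 · (2,4)B 2/3
Row 3: (3,1)B 1/3 · (3,2)A 0/4 · (3,3)B 1/3 · (3,4)B 3/3
Row 4: (4,1)A 0/3 · (4,2)B 0/3 · (4,4)B 2/2
Row 5: (5,1)B 1/3 · (5,2)A 2/4 · (5,3)A 2/3 · (5,4)B 1/3
Row 6: (6,1)B 1/2 · (6,2)A 2/3 · (6,3)A 3/3 · (6,4)A 1/2
Sum over 23 residents: 0/2 + 2/3 + 2/3 + 2/2 + 2/3 + 2/4 + 0/4 + 2/3 + 1/3 + 0/4 + 1/3 + 3/3 + 0/3 + 0/3 + 2/2 + 1/3 + 2/4 + 2/3 + 1/3 + 1/2 + 2/3 + 3/3 + 1/2 = 34/3; mean = 34/3 ÷ 23 = 34/69 = 0.492753… → 0.493.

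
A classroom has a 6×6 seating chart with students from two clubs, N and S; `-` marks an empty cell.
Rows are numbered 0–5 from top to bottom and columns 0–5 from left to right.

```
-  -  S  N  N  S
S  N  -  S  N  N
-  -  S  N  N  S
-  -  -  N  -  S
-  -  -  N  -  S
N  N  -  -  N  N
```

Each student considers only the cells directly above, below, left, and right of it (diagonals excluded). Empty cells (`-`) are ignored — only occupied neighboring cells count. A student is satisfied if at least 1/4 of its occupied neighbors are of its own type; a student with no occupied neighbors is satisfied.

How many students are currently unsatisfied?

6

(0,2)S 0/1 not
(0,3)N 1/3 satisfied
(0,4)N 2/3 satisfied
(0,5)S 0/2 not
(1,0)S 0/1 not
(1,1)N 0/1 not
(1,3)S 0/3 not
(1,4)N 3/4 satisfied
(1,5)N 1/3 satisfied
(2,2)S 0/1 not
(2,3)N 2/4 satisfied
(2,4)N 2/3 satisfied
(2,5)S 1/3 satisfied
(3,3)N 2/2 satisfied
(3,5)S 2/2 satisfied
(4,3)N 1/1 satisfied
(4,5)S 1/2 satisfied
(5,0)N 1/1 satisfied
(5,1)N 1/1 satisfied
(5,4)N 1/1 satisfied
(5,5)N 1/2 satisfied
Unsatisfied: (0,2), (0,5), (1,0), (1,1), (1,3), (2,2) — 6 in total.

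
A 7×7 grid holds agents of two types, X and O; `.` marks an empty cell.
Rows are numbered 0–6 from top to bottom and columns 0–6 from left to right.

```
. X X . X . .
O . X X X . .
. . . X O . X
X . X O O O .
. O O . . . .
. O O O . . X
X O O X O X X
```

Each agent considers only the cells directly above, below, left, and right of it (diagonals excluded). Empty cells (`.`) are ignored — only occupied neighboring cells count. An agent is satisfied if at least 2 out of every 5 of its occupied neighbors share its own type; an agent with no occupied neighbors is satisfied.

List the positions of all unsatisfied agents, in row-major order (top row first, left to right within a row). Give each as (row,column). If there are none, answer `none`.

(2,3), (2,4), (3,2), (3,3), (6,0), (6,3), (6,4)

Row 0: (0,1)X 1/1 satisfied · (0,2)X 2/2 satisfied · (0,4)X 1/1 satisfied
Row 1: (1,0)O 0/0 satisfied · (1,2)X 2/2 satisfied · (1,3)X 3/3 satisfied · (1,4)X 2/3 satisfied
Row 2: (2,3)X 1/3 not · (2,4)O 1/3 not · (2,6)X 0/0 satisfied
Row 3: (3,0)X 0/0 satisfied · (3,2)X 0/2 not · (3,3)O 1/3 not · (3,4)O 3/3 satisfied · (3,5)O 1/1 satisfied
Row 4: (4,1)O 2/2 satisfied · (4,2)O 2/3 satisfied
Row 5: (5,1)O 3/3 satisfied · (5,2)O 4/4 satisfied · (5,3)O 1/2 satisfied · (5,6)X 1/1 satisfied
Row 6: (6,0)X 0/1 not · (6,1)O 2/3 satisfied · (6,2)O 2/3 satisfied · (6,3)X 0/3 not · (6,4)O 0/2 not · (6,5)X 1/2 satisfied · (6,6)X 2/2 satisfied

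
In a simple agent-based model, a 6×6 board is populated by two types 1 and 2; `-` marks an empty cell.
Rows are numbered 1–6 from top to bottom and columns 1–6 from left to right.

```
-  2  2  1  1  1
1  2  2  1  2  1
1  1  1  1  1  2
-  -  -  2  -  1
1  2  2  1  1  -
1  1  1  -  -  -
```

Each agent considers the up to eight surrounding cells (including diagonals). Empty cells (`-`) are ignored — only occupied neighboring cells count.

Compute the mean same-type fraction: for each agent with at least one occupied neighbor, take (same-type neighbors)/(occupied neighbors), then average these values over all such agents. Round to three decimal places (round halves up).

0.518

(1,2)2 3/4
(1,3)2 3/5
(1,4)1 2/5
(1,5)1 4/5
(1,6)1 2/3
(2,1)1 2/4
(2,2)2 3/7
(2,3)2 3/8
(2,4)1 5/8
(2,5)2 1/8
(2,6)1 3/5
(3,1)1 2/3
(3,2)1 3/5
(3,3)1 3/6
(3,4)1 3/6
(3,5)1 4/7
(3,6)2 1/4
(4,4)2 1/6
(4,6)1 2/3
(5,1)1 2/3
(5,2)2 1/5
(5,3)2 2/5
(5,4)1 2/4
(5,5)1 2/3
(6,1)1 2/3
(6,2)1 3/5
(6,3)1 2/4
Sum over 27 agents: 3/4 + 3/5 + 2/5 + 4/5 + 2/3 + 2/4 + 3/7 + 3/8 + 5/8 + 1/8 + 3/5 + 2/3 + 3/5 + 3/6 + 3/6 + 4/7 + 1/4 + 1/6 + 2/3 + 2/3 + 1/5 + 2/5 + 2/4 + 2/3 + 2/3 + 3/5 + 2/4 = 1679/120; mean = 1679/120 ÷ 27 = 1679/3240 = 0.518209… → 0.518.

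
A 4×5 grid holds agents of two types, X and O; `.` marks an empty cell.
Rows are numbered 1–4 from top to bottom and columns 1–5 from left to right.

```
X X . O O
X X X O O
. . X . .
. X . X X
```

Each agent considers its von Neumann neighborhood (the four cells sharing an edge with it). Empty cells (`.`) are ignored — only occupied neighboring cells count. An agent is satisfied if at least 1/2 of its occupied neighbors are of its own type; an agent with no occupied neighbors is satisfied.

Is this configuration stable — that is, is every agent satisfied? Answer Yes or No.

Yes

(1,1)X 2/2 satisfied
(1,2)X 2/2 satisfied
(1,4)O 2/2 satisfied
(1,5)O 2/2 satisfied
(2,1)X 2/2 satisfied
(2,2)X 3/3 satisfied
(2,3)X 2/3 satisfied
(2,4)O 2/3 satisfied
(2,5)O 2/2 satisfied
(3,3)X 1/1 satisfied
(4,2)X 0/0 satisfied
(4,4)X 1/1 satisfied
(4,5)X 1/1 satisfied
All meet the threshold, so the configuration is stable.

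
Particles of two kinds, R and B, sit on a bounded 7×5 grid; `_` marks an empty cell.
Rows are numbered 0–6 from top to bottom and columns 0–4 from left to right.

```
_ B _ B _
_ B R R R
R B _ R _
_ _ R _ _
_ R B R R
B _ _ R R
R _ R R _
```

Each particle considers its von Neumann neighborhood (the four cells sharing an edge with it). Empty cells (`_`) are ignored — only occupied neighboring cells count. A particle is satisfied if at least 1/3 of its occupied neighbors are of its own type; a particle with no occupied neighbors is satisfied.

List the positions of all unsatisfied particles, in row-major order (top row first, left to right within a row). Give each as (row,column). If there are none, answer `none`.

(0,3), (2,0), (3,2), (4,1), (4,2), (5,0), (6,0)

(0,1)B 1/1 ✓
(0,3)B 0/1 ✗
(1,1)B 2/3 ✓
(1,2)R 1/2 ✓
(1,3)R 3/4 ✓
(1,4)R 1/1 ✓
(2,0)R 0/1 ✗
(2,1)B 1/2 ✓
(2,3)R 1/1 ✓
(3,2)R 0/1 ✗
(4,1)R 0/1 ✗
(4,2)B 0/3 ✗
(4,3)R 2/3 ✓
(4,4)R 2/2 ✓
(5,0)B 0/1 ✗
(5,3)R 3/3 ✓
(5,4)R 2/2 ✓
(6,0)R 0/1 ✗
(6,2)R 1/1 ✓
(6,3)R 2/2 ✓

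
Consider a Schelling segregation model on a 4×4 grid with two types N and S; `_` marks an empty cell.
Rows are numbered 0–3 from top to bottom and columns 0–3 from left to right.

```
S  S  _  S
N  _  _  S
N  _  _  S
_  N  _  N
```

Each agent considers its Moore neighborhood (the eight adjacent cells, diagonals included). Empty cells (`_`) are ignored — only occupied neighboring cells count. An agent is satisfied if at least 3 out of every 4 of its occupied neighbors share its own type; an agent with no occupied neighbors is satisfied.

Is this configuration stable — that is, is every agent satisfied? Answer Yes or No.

No

Row 0: (0,0)S 1/2 unhappy · (0,1)S 1/2 unhappy · (0,3)S 1/1 ok
Row 1: (1,0)N 1/3 unhappy · (1,3)S 2/2 ok
Row 2: (2,0)N 2/2 ok · (2,3)S 1/2 unhappy
Row 3: (3,1)N 1/1 ok · (3,3)N 0/1 unhappy
For instance (0,0) has only 1/2 same-type neighbors, below 3/4.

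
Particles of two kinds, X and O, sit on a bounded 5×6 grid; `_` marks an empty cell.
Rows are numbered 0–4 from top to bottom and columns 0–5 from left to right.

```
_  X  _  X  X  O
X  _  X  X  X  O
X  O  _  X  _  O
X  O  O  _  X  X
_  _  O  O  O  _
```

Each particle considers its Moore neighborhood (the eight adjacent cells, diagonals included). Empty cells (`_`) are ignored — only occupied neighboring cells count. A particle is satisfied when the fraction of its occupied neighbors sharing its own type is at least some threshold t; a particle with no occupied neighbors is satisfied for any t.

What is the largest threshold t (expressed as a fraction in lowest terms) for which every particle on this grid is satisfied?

1/4

Row 0: (0,1)X 2/2 · (0,3)X 4/4 · (0,4)X 3/5 · (0,5)O 1/3
Row 1: (1,0)X 2/3 · (1,2)X 4/5 · (1,3)X 5/5 · (1,4)X 4/7 · (1,5)O 2/4
Row 2: (2,0)X 2/4 · (2,1)O 2/6 · (2,3)X 4/5 · (2,5)O 1/4
Row 3: (3,0)X 1/3 · (3,1)O 3/5 · (3,2)O 4/5 · (3,4)X 2/5 · (3,5)X 1/3
Row 4: (4,2)O 3/3 · (4,3)O 3/4 · (4,4)O 1/3
The smallest same-type fraction is 1/4 at (2,5), which reduces to 1/4. Any threshold above that leaves this particle unsatisfied.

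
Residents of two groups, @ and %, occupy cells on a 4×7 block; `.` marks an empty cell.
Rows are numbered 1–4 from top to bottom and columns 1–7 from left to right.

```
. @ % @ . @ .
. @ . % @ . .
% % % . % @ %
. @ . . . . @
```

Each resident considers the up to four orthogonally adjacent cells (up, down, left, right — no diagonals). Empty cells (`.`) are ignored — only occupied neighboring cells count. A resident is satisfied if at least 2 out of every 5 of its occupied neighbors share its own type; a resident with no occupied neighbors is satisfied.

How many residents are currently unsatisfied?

(1,2)@ 1/2 ✓
(1,3)% 0/2 ✗
(1,4)@ 0/2 ✗
(1,6)@ 0/0 ✓
(2,2)@ 1/2 ✓
(2,4)% 0/2 ✗
(2,5)@ 0/2 ✗
(3,1)% 1/1 ✓
(3,2)% 2/4 ✓
(3,3)% 1/1 ✓
(3,5)% 0/2 ✗
(3,6)@ 0/2 ✗
(3,7)% 0/2 ✗
(4,2)@ 0/1 ✗
(4,7)@ 0/1 ✗
Unsatisfied: (1,3), (1,4), (2,4), (2,5), (3,5), (3,6), (3,7), (4,2), (4,7) — 9 in total.

9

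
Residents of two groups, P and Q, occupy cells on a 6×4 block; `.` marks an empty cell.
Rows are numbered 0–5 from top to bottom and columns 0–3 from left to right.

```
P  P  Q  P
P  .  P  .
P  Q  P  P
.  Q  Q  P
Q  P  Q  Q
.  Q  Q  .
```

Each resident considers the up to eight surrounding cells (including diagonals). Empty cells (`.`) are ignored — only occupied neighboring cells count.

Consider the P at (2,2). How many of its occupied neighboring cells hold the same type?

Occupied neighbors of (2,2): (1,2)=P, (2,1)=Q, (2,3)=P, (3,1)=Q, (3,2)=Q, (3,3)=P.
Same type (P): 3 of 6.

3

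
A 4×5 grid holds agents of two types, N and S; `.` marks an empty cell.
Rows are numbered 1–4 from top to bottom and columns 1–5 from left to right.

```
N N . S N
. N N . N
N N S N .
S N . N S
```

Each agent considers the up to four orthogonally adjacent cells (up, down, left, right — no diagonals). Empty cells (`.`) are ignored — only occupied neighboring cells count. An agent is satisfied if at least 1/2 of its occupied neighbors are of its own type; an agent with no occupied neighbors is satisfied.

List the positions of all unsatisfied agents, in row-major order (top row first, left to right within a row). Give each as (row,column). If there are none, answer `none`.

Row 1: (1,1)N 1/1 ok · (1,2)N 2/2 ok · (1,4)S 0/1 unhappy · (1,5)N 1/2 ok
Row 2: (2,2)N 3/3 ok · (2,3)N 1/2 ok · (2,5)N 1/1 ok
Row 3: (3,1)N 1/2 ok · (3,2)N 3/4 ok · (3,3)S 0/3 unhappy · (3,4)N 1/2 ok
Row 4: (4,1)S 0/2 unhappy · (4,2)N 1/2 ok · (4,4)N 1/2 ok · (4,5)S 0/1 unhappy

(1,4), (3,3), (4,1), (4,5)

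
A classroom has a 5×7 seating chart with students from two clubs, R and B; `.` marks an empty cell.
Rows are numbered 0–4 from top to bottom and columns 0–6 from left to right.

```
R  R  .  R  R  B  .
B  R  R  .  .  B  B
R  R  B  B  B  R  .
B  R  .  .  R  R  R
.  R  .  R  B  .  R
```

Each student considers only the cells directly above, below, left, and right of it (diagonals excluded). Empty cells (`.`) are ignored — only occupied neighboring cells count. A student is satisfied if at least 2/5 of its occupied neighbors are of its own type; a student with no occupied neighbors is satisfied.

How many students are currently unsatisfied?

Row 0: (0,0)R 1/2 satisfied · (0,1)R 2/2 satisfied · (0,3)R 1/1 satisfied · (0,4)R 1/2 satisfied · (0,5)B 1/2 satisfied
Row 1: (1,0)B 0/3 not · (1,1)R 3/4 satisfied · (1,2)R 1/2 satisfied · (1,5)B 2/3 satisfied · (1,6)B 1/1 satisfied
Row 2: (2,0)R 1/3 not · (2,1)R 3/4 satisfied · (2,2)B 1/3 not · (2,3)B 2/2 satisfied · (2,4)B 1/3 not · (2,5)R 1/3 not
Row 3: (3,0)B 0/2 not · (3,1)R 2/3 satisfied · (3,4)R 1/3 not · (3,5)R 3/3 satisfied · (3,6)R 2/2 satisfied
Row 4: (4,1)R 1/1 satisfied · (4,3)R 0/1 not · (4,4)B 0/2 not · (4,6)R 1/1 satisfied
Unsatisfied: (1,0), (2,0), (2,2), (2,4), (2,5), (3,0), (3,4), (4,3), (4,4) — 9 in total.

9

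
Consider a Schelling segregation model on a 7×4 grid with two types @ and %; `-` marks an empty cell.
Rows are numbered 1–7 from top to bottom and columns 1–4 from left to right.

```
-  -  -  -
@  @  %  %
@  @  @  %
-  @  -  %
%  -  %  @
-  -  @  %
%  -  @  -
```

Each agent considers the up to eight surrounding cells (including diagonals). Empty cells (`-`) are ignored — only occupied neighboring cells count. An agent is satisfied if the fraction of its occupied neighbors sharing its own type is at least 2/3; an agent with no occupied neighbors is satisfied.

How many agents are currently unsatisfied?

10

(2,1)@ 3/3 ok
(2,2)@ 4/5 ok
(2,3)% 2/5 unhappy
(2,4)% 2/3 ok
(3,1)@ 4/4 ok
(3,2)@ 5/6 ok
(3,3)@ 3/7 unhappy
(3,4)% 3/4 ok
(4,2)@ 3/5 unhappy
(4,4)% 2/4 unhappy
(5,1)% 0/1 unhappy
(5,3)% 2/5 unhappy
(5,4)@ 1/4 unhappy
(6,3)@ 2/4 unhappy
(6,4)% 1/4 unhappy
(7,1)% 0/0 ok
(7,3)@ 1/2 unhappy
Unsatisfied: (2,3), (3,3), (4,2), (4,4), (5,1), (5,3), (5,4), (6,3), (6,4), (7,3) — 10 in total.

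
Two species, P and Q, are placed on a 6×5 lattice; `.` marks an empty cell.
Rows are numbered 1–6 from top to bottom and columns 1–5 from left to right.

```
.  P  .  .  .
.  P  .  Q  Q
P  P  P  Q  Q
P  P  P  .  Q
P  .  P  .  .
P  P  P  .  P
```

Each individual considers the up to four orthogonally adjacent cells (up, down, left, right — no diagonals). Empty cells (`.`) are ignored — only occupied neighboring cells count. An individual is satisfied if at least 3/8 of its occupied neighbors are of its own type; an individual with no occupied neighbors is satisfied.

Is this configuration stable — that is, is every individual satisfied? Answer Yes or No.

Row 1: (1,2)P 1/1 ✓
Row 2: (2,2)P 2/2 ✓ · (2,4)Q 2/2 ✓ · (2,5)Q 2/2 ✓
Row 3: (3,1)P 2/2 ✓ · (3,2)P 4/4 ✓ · (3,3)P 2/3 ✓ · (3,4)Q 2/3 ✓ · (3,5)Q 3/3 ✓
Row 4: (4,1)P 3/3 ✓ · (4,2)P 3/3 ✓ · (4,3)P 3/3 ✓ · (4,5)Q 1/1 ✓
Row 5: (5,1)P 2/2 ✓ · (5,3)P 2/2 ✓
Row 6: (6,1)P 2/2 ✓ · (6,2)P 2/2 ✓ · (6,3)P 2/2 ✓ · (6,5)P 0/0 ✓
All meet the threshold, so the configuration is stable.

Yes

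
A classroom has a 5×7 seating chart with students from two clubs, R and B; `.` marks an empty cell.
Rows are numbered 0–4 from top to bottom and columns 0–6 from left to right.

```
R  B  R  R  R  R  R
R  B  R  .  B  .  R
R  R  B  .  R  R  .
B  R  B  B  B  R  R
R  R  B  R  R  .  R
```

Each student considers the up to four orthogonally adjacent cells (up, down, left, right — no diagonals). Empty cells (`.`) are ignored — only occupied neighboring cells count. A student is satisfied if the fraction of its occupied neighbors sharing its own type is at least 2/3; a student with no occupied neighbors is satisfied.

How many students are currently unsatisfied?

(0,0)R 1/2 not
(0,1)B 1/3 not
(0,2)R 2/3 satisfied
(0,3)R 2/2 satisfied
(0,4)R 2/3 satisfied
(0,5)R 2/2 satisfied
(0,6)R 2/2 satisfied
(1,0)R 2/3 satisfied
(1,1)B 1/4 not
(1,2)R 1/3 not
(1,4)B 0/2 not
(1,6)R 1/1 satisfied
(2,0)R 2/3 satisfied
(2,1)R 2/4 not
(2,2)B 1/3 not
(2,4)R 1/3 not
(2,5)R 2/2 satisfied
(3,0)B 0/3 not
(3,1)R 2/4 not
(3,2)B 3/4 satisfied
(3,3)B 2/3 satisfied
(3,4)B 1/4 not
(3,5)R 2/3 satisfied
(3,6)R 2/2 satisfied
(4,0)R 1/2 not
(4,1)R 2/3 satisfied
(4,2)B 1/3 not
(4,3)R 1/3 not
(4,4)R 1/2 not
(4,6)R 1/1 satisfied
Unsatisfied: (0,0), (0,1), (1,1), (1,2), (1,4), (2,1), (2,2), (2,4), (3,0), (3,1), (3,4), (4,0), (4,2), (4,3), (4,4) — 15 in total.

15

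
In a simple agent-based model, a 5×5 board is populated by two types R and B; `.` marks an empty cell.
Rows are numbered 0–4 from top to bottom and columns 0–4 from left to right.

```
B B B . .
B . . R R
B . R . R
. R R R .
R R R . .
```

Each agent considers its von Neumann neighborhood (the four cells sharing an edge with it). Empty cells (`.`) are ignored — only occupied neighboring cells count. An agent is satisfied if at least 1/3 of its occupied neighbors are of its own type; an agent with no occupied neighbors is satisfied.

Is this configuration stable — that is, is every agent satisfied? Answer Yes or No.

Row 0: (0,0)B 2/2 ✓ · (0,1)B 2/2 ✓ · (0,2)B 1/1 ✓
Row 1: (1,0)B 2/2 ✓ · (1,3)R 1/1 ✓ · (1,4)R 2/2 ✓
Row 2: (2,0)B 1/1 ✓ · (2,2)R 1/1 ✓ · (2,4)R 1/1 ✓
Row 3: (3,1)R 2/2 ✓ · (3,2)R 4/4 ✓ · (3,3)R 1/1 ✓
Row 4: (4,0)R 1/1 ✓ · (4,1)R 3/3 ✓ · (4,2)R 2/2 ✓
All meet the threshold, so the configuration is stable.

Yes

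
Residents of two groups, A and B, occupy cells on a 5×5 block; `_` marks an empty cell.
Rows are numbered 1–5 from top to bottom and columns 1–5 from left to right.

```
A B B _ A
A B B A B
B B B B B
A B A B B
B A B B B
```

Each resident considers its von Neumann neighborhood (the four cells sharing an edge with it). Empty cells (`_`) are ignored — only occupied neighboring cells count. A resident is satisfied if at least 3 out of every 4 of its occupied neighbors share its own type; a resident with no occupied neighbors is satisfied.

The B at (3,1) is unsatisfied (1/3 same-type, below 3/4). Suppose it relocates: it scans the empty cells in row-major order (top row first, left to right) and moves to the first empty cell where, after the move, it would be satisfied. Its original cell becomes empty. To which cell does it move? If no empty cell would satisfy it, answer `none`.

Vacating (3,1). Empty cells in order:
  (1,4): 1/3 same-type → still unsatisfied.

none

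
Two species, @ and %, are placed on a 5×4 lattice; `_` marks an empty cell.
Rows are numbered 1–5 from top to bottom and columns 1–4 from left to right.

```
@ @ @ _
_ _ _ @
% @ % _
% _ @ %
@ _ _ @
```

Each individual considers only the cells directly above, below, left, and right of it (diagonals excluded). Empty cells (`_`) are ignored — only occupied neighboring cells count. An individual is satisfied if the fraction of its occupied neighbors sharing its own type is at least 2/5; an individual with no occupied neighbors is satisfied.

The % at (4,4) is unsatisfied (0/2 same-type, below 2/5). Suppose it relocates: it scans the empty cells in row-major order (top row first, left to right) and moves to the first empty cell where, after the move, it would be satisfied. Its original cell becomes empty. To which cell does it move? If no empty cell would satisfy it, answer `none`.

Vacating (4,4). Empty cells in order:
  (1,4): 0/2 same-type → still unsatisfied.
  (2,1): 1/2 same-type → satisfied — stop here.

(2,1)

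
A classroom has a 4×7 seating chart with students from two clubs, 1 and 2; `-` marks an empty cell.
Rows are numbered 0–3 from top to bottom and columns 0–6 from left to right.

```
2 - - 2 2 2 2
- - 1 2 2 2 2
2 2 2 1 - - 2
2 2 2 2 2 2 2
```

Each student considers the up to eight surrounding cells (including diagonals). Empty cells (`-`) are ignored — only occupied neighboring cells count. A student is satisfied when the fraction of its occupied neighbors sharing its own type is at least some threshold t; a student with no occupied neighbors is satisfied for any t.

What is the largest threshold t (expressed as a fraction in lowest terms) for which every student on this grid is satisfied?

1/7

Row 0: (0,0)2 — no occupied neighbors · (0,3)2 3/4 · (0,4)2 5/5 · (0,5)2 5/5 · (0,6)2 3/3
Row 1: (1,2)1 1/5 · (1,3)2 4/6 · (1,4)2 5/6 · (1,5)2 6/6 · (1,6)2 4/4
Row 2: (2,0)2 3/3 · (2,1)2 5/6 · (2,2)2 5/7 · (2,3)1 1/7 · (2,6)2 4/4
Row 3: (3,0)2 3/3 · (3,1)2 5/5 · (3,2)2 4/5 · (3,3)2 3/4 · (3,4)2 2/3 · (3,5)2 3/3 · (3,6)2 2/2
The smallest same-type fraction is 1/7 at (2,3), which reduces to 1/7. Any threshold above that leaves this student unsatisfied.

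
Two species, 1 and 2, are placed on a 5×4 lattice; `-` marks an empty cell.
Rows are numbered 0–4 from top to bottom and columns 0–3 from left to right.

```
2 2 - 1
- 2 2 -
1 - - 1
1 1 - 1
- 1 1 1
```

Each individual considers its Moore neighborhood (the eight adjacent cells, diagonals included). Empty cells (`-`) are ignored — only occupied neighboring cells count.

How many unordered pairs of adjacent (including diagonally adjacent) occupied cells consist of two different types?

3

Scan each occupied cell's neighbors to the right and below (and the two forward diagonals) so each pair is counted once.
Row 0: 2(0,0)–2(0,1)= 2(0,0)–2(1,1)= 2(0,1)–2(1,1)= 2(0,1)–2(1,2)= 1(0,3)–2(1,2)≠  → 1/5 unlike.
Row 1: 2(1,1)–2(1,2)= 2(1,1)–1(2,0)≠ 2(1,2)–1(2,3)≠  → 2/3 unlike.
Row 2: 1(2,0)–1(3,0)= 1(2,0)–1(3,1)= 1(2,3)–1(3,3)=  → 0/3 unlike.
Row 3: 1(3,0)–1(3,1)= 1(3,0)–1(4,1)= 1(3,1)–1(4,1)= 1(3,1)–1(4,2)= 1(3,3)–1(4,3)= 1(3,3)–1(4,2)=  → 0/6 unlike.
Row 4: 1(4,1)–1(4,2)= 1(4,2)–1(4,3)=  → 0/2 unlike.
Total adjacent occupied pairs: 19; unlike-type pairs: 3.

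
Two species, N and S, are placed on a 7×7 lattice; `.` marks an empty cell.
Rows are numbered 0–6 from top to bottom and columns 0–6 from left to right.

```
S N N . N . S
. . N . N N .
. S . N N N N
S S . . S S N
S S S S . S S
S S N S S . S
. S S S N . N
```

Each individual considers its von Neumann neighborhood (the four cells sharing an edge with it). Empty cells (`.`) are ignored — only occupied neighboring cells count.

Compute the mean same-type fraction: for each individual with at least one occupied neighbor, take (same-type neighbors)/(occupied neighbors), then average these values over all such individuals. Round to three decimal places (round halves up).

(0,0)S 0/1
(0,1)N 1/2
(0,2)N 2/2
(0,4)N 1/1
(0,6)S — no occupied neighbors
(1,2)N 1/1
(1,4)N 3/3
(1,5)N 2/2
(2,1)S 1/1
(2,3)N 1/1
(2,4)N 3/4
(2,5)N 3/4
(2,6)N 2/2
(3,0)S 2/2
(3,1)S 3/3
(3,4)S 1/2
(3,5)S 2/4
(3,6)N 1/3
(4,0)S 3/3
(4,1)S 4/4
(4,2)S 2/3
(4,3)S 2/2
(4,5)S 2/2
(4,6)S 2/3
(5,0)S 2/2
(5,1)S 3/4
(5,2)N 0/4
(5,3)S 3/4
(5,4)S 1/2
(5,6)S 1/2
(6,1)S 2/2
(6,2)S 2/3
(6,3)S 2/3
(6,4)N 0/2
(6,6)N 0/1
Sum over 34 individuals: 0/1 + 1/2 + 2/2 + 1/1 + 1/1 + 3/3 + 2/2 + 1/1 + 1/1 + 3/4 + 3/4 + 2/2 + 2/2 + 3/3 + 1/2 + 2/4 + 1/3 + 3/3 + 4/4 + 2/3 + 2/2 + 2/2 + 2/3 + 2/2 + 3/4 + 0/4 + 3/4 + 1/2 + 1/2 + 2/2 + 2/3 + 2/3 + 0/2 + 0/1 = 49/2; mean = 49/2 ÷ 34 = 49/68 = 0.720588… → 0.721.

0.721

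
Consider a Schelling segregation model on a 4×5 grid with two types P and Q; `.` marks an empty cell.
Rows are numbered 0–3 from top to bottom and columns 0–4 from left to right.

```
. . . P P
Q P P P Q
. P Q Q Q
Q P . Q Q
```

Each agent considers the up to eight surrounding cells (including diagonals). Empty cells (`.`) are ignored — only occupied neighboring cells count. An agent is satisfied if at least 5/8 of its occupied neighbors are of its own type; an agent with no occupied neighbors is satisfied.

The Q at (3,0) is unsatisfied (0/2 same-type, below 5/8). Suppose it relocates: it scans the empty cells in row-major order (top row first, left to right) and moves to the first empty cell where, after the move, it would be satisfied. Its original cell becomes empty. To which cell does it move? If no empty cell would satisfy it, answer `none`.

none

Vacating (3,0). Empty cells in order:
  (0,0): 1/2 same-type → still unsatisfied.
  (0,1): 1/3 same-type → still unsatisfied.
  (0,2): 0/4 same-type → still unsatisfied.
  (2,0): 1/4 same-type → still unsatisfied.
  (3,2): 3/5 same-type → still unsatisfied.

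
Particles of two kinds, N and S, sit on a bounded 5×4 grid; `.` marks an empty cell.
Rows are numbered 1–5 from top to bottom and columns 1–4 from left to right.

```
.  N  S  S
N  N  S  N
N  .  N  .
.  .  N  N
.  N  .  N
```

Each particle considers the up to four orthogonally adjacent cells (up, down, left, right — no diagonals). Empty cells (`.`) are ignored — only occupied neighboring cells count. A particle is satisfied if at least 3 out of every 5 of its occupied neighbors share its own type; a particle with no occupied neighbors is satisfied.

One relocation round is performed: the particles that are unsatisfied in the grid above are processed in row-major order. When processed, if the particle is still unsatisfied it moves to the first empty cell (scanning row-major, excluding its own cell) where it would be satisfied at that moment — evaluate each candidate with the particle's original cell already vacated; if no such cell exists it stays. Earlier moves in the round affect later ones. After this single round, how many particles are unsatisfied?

Initially unsatisfied (in order): (1,2), (1,4), (2,3), (2,4), (3,3).
  (1,2) → (1,1).
  (1,4): no empty cell satisfies it; stays.
  (2,3): no empty cell satisfies it; stays.
  (2,4) → (1,2).
  (3,3) → (3,2).
Resulting grid:
N N S S
N N S .
N N . .
. . N N
. N . N
Unsatisfied now: (2,3).

1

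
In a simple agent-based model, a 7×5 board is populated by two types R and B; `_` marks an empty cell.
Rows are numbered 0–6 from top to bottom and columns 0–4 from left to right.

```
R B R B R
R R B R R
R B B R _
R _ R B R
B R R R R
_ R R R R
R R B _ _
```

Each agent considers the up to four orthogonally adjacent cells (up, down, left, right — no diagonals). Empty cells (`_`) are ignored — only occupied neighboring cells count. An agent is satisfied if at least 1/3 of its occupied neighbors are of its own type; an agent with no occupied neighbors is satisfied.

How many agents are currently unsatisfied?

8

Row 0: (0,0)R 1/2 ok · (0,1)B 0/3 unhappy · (0,2)R 0/3 unhappy · (0,3)B 0/3 unhappy · (0,4)R 1/2 ok
Row 1: (1,0)R 3/3 ok · (1,1)R 1/4 unhappy · (1,2)B 1/4 unhappy · (1,3)R 2/4 ok · (1,4)R 2/2 ok
Row 2: (2,0)R 2/3 ok · (2,1)B 1/3 ok · (2,2)B 2/4 ok · (2,3)R 1/3 ok
Row 3: (3,0)R 1/2 ok · (3,2)R 1/3 ok · (3,3)B 0/4 unhappy · (3,4)R 1/2 ok
Row 4: (4,0)B 0/2 unhappy · (4,1)R 2/3 ok · (4,2)R 4/4 ok · (4,3)R 3/4 ok · (4,4)R 3/3 ok
Row 5: (5,1)R 3/3 ok · (5,2)R 3/4 ok · (5,3)R 3/3 ok · (5,4)R 2/2 ok
Row 6: (6,0)R 1/1 ok · (6,1)R 2/3 ok · (6,2)B 0/2 unhappy
Unsatisfied: (0,1), (0,2), (0,3), (1,1), (1,2), (3,3), (4,0), (6,2) — 8 in total.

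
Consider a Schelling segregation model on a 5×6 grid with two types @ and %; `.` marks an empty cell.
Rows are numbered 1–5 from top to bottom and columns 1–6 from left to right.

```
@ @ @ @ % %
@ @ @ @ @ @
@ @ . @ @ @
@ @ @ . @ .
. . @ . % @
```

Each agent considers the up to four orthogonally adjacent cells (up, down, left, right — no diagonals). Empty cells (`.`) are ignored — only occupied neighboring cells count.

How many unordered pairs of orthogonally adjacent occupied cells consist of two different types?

Scan each occupied cell's neighbors to the right and below so each pair is counted once.
Row 1: @(1,1)–@(1,2)= @(1,1)–@(2,1)= @(1,2)–@(1,3)= @(1,2)–@(2,2)= @(1,3)–@(1,4)= @(1,3)–@(2,3)= @(1,4)–%(1,5)≠ @(1,4)–@(2,4)= %(1,5)–%(1,6)= %(1,5)–@(2,5)≠ %(1,6)–@(2,6)≠  → 3/11 unlike.
Row 2: @(2,1)–@(2,2)= @(2,1)–@(3,1)= @(2,2)–@(2,3)= @(2,2)–@(3,2)= @(2,3)–@(2,4)= @(2,4)–@(2,5)= @(2,4)–@(3,4)= @(2,5)–@(2,6)= @(2,5)–@(3,5)= @(2,6)–@(3,6)=  → 0/10 unlike.
Row 3: @(3,1)–@(3,2)= @(3,1)–@(4,1)= @(3,2)–@(4,2)= @(3,4)–@(3,5)= @(3,5)–@(3,6)= @(3,5)–@(4,5)=  → 0/6 unlike.
Row 4: @(4,1)–@(4,2)= @(4,2)–@(4,3)= @(4,3)–@(5,3)= @(4,5)–%(5,5)≠  → 1/4 unlike.
Row 5: %(5,5)–@(5,6)≠  → 1/1 unlike.
Total adjacent occupied pairs: 32; unlike-type pairs: 5.

5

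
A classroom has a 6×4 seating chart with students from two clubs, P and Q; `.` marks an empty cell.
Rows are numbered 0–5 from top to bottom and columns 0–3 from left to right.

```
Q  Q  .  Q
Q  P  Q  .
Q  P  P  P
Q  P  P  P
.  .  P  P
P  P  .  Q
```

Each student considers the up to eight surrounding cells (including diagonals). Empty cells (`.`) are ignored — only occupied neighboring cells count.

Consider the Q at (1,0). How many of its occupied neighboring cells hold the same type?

3

Occupied neighbors of (1,0): (0,0)=Q, (0,1)=Q, (1,1)=P, (2,0)=Q, (2,1)=P.
Same type (Q): 3 of 5.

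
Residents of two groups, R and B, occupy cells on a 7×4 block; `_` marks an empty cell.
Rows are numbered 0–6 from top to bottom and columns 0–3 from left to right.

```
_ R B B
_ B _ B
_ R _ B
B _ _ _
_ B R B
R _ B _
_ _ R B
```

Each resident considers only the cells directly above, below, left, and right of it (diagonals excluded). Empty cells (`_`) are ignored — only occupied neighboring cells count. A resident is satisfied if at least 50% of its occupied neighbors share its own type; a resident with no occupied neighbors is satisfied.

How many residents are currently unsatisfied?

Row 0: (0,1)R 0/2 not · (0,2)B 1/2 satisfied · (0,3)B 2/2 satisfied
Row 1: (1,1)B 0/2 not · (1,3)B 2/2 satisfied
Row 2: (2,1)R 0/1 not · (2,3)B 1/1 satisfied
Row 3: (3,0)B 0/0 satisfied
Row 4: (4,1)B 0/1 not · (4,2)R 0/3 not · (4,3)B 0/1 not
Row 5: (5,0)R 0/0 satisfied · (5,2)B 0/2 not
Row 6: (6,2)R 0/2 not · (6,3)B 0/1 not
Unsatisfied: (0,1), (1,1), (2,1), (4,1), (4,2), (4,3), (5,2), (6,2), (6,3) — 9 in total.

9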